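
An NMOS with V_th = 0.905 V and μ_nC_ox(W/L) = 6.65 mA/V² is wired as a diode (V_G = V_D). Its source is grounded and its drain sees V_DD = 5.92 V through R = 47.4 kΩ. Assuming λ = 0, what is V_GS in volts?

V_GS = 1.08 V

With gate tied to drain, V_GS = V_DS ≥ V_GS − V_th, so the device is in saturation.
KCL at the drain: ½ k_n (V_GS − V_th)² = (V_DD − V_GS)/R.
Let x = V_GS − 0.905. Then 158 x² + x − 5.015 = 0, giving x = 0.175 V (positive root), so V_GS = 1.08 V.
I_D = (V_DD − V_GS)/R = (5.92 − 1.08) / 47.4 = 0.102 mA.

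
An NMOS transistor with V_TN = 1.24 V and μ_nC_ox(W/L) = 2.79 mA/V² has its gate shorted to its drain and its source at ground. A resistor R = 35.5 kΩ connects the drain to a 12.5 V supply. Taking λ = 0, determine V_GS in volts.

V_GS = 1.71 V

With gate tied to drain, V_GS = V_DS ≥ V_GS − V_TN, so the device is in saturation.
KCL at the drain: ½ k_n (V_GS − V_TN)² = (V_DD − V_GS)/R.
Let x = V_GS − 1.24. Then 49.5 x² + x − 11.26 = 0, giving x = 0.467 V (positive root), so V_GS = 1.71 V.
I_D = (V_DD − V_GS)/R = (12.5 − 1.71) / 35.5 = 0.304 mA.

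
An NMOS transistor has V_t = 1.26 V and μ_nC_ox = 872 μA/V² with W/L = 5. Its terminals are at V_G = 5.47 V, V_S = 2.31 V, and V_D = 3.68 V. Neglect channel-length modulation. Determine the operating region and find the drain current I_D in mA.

Triode; I_D = 7.26 mA

V_GS = V_G − V_S = 5.47 − 2.31 = 3.16 V; V_DS = V_D − V_S = 3.68 − 2.31 = 1.37 V.
k_n = μ_nC_ox · (W/L) = 4.36 mA/V².
V_ov = V_GS − V_t = 3.16 − 1.26 = 1.9 V.
Since V_DS = 1.37 V < V_ov = 1.9 V, the device is in the triode region.
I_D = k_n [V_ov · V_DS − ½ V_DS²] = 4.36 × [1.9 × 1.37 − 0.5 × 1.37²] = 7.26 mA.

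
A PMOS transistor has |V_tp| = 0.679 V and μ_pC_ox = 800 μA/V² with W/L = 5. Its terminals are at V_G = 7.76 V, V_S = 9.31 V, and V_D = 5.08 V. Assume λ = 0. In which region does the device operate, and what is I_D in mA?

V_SG = V_S − V_G = 9.31 − 7.76 = 1.55 V; V_SD = V_S − V_D = 9.31 − 5.08 = 4.23 V.
k_p = μ_pC_ox · (W/L) = 4 mA/V².
V_ov = V_SG − |V_tp| = 1.55 − 0.679 = 0.871 V.
Since V_SD = 4.23 V ≥ V_ov = 0.871 V, the device is in saturation.
I_D = ½ k_p V_ov² = 0.5 × 4 × 0.871² = 1.52 mA.

Saturation; I_D = 1.52 mA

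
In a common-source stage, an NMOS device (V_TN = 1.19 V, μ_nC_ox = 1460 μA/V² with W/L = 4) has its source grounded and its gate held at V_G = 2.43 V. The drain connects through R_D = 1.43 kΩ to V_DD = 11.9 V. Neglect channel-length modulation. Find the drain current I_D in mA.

V_GS = V_G = 2.43 V, so V_ov = 2.43 − 1.19 = 1.24 V.
k_n = μ_nC_ox · (W/L) = 5.84 mA/V².
Assume saturation: I_D = ½ k_n V_ov² = 0.5 × 5.84 × 1.24² = 4.49 mA, giving V_DS = V_DD − I_D R_D = 11.9 − 4.49 × 1.43 = 5.48 V.
V_DS = 5.48 V ≥ V_ov = 1.24 V, confirming saturation.

I_D = 4.49 mA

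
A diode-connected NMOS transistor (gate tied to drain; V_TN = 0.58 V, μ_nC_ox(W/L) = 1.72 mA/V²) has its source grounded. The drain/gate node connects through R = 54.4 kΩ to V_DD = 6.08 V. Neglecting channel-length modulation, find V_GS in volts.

V_GS = 0.912 V

With gate tied to drain, V_GS = V_DS ≥ V_GS − V_TN, so the device is in saturation.
KCL at the drain: ½ k_n (V_GS − V_TN)² = (V_DD − V_GS)/R.
Let x = V_GS − 0.58. Then 46.8 x² + x − 5.5 = 0, giving x = 0.332 V (positive root), so V_GS = 0.912 V.
I_D = (V_DD − V_GS)/R = (6.08 − 0.912) / 54.4 = 0.095 mA.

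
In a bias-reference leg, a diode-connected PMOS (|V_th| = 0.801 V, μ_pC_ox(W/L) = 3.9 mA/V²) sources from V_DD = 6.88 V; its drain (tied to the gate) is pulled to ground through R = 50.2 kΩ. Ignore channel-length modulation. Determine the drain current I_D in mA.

With gate tied to drain, V_SG = V_SD ≥ V_SG − |V_th|, so the device is in saturation.
KCL at the drain: ½ k_p (V_SG − |V_th|)² = (V_DD − V_SG)/R.
Let x = V_SG − 0.801. Then 97.9 x² + x − 6.079 = 0, giving x = 0.244 V (positive root), so V_SG = 1.05 V.
I_D = (V_DD − V_SG)/R = (6.88 − 1.05) / 50.2 = 0.116 mA.

I_D = 0.116 mA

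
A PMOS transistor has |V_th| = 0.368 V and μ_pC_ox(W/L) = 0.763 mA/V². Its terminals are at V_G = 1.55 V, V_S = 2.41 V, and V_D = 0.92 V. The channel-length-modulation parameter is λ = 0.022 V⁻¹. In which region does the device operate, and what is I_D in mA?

Saturation; I_D = 0.0954 mA

V_SG = V_S − V_G = 2.41 − 1.55 = 0.86 V; V_SD = V_S − V_D = 2.41 − 0.92 = 1.49 V.
V_ov = V_SG − |V_th| = 0.86 − 0.368 = 0.492 V.
Since V_SD = 1.49 V ≥ V_ov = 0.492 V, the device is in saturation.
I_D = ½ k_p V_ov² (1 + λ V_SD) = 0.5 × 0.763 × 0.492² × (1 + 0.022 × 1.49) = 0.0954 mA.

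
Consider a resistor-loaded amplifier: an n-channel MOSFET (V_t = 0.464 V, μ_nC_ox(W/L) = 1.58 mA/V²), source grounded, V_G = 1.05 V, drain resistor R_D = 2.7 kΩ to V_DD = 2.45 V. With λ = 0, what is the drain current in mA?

I_D = 0.271 mA

V_GS = V_G = 1.05 V, so V_ov = 1.05 − 0.464 = 0.586 V.
Assume saturation: I_D = ½ k_n V_ov² = 0.5 × 1.58 × 0.586² = 0.271 mA, giving V_DS = V_DD − I_D R_D = 2.45 − 0.271 × 2.7 = 1.72 V.
V_DS = 1.72 V ≥ V_ov = 0.586 V, confirming saturation.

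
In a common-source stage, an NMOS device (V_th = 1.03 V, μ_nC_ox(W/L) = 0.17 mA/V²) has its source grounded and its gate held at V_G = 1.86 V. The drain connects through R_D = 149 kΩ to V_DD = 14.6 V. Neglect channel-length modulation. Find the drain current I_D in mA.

I_D = 0.0586 mA

V_GS = V_G = 1.86 V, so V_ov = 1.86 − 1.03 = 0.83 V.
Assume saturation: I_D = ½ k_n V_ov² = 0.5 × 0.17 × 0.83² = 0.0586 mA, giving V_DS = V_DD − I_D R_D = 14.6 − 0.0586 × 149 = 5.88 V.
V_DS = 5.88 V ≥ V_ov = 0.83 V, confirming saturation.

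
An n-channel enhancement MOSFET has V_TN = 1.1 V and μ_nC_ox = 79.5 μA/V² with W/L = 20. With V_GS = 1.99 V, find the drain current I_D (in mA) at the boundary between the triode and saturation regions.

I_D = 0.630 mA

At the boundary V_DS = V_ov = V_GS − V_TN = 1.99 − 1.1 = 0.89 V.
k_n = μ_nC_ox · (W/L) = 1.59 mA/V².
I_D = ½ k_n V_ov² = 0.5 × 1.59 × 0.89² = 0.63 mA.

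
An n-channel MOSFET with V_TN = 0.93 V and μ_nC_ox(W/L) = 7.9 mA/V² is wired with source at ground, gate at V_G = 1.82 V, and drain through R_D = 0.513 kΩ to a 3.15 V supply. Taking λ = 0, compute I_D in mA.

V_GS = V_G = 1.82 V, so V_ov = 1.82 − 0.93 = 0.89 V.
Assume saturation: I_D = ½ k_n V_ov² = 0.5 × 7.9 × 0.89² = 3.13 mA, giving V_DS = V_DD − I_D R_D = 3.15 − 3.13 × 0.513 = 1.54 V.
V_DS = 1.54 V ≥ V_ov = 0.89 V, confirming saturation.

I_D = 3.13 mA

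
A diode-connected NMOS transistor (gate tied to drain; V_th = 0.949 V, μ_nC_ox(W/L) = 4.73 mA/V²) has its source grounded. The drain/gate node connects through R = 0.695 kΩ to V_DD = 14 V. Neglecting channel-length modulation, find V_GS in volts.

V_GS = 3.48 V

With gate tied to drain, V_GS = V_DS ≥ V_GS − V_th, so the device is in saturation.
KCL at the drain: ½ k_n (V_GS − V_th)² = (V_DD − V_GS)/R.
Let x = V_GS − 0.949. Then 1.64 x² + x − 13.05 = 0, giving x = 2.53 V (positive root), so V_GS = 3.48 V.
I_D = (V_DD − V_GS)/R = (14 − 3.48) / 0.695 = 15.1 mA.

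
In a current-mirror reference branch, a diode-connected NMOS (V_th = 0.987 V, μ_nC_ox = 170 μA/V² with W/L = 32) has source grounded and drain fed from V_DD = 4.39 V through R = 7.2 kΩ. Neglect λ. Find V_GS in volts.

With gate tied to drain, V_GS = V_DS ≥ V_GS − V_th, so the device is in saturation.
k_n = μ_nC_ox · (W/L) = 5.44 mA/V².
KCL at the drain: ½ k_n (V_GS − V_th)² = (V_DD − V_GS)/R.
Let x = V_GS − 0.987. Then 19.6 x² + x − 3.403 = 0, giving x = 0.392 V (positive root), so V_GS = 1.38 V.
I_D = (V_DD − V_GS)/R = (4.39 − 1.38) / 7.2 = 0.418 mA.

V_GS = 1.38 V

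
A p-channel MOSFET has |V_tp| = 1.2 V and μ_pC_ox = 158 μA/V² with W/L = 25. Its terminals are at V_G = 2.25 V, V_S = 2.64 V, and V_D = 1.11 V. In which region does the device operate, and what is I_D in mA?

Cutoff; I_D = 0 mA

V_SG = V_S − V_G = 2.64 − 2.25 = 0.39 V; V_SD = V_S − V_D = 2.64 − 1.11 = 1.53 V.
V_SG = 0.39 V < |V_tp| = 1.2 V, so the transistor is in cutoff.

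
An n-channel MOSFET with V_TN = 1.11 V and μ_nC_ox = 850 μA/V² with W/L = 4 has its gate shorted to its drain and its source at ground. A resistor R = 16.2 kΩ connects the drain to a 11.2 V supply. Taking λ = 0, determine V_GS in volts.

V_GS = 1.70 V

With gate tied to drain, V_GS = V_DS ≥ V_GS − V_TN, so the device is in saturation.
k_n = μ_nC_ox · (W/L) = 3.4 mA/V².
KCL at the drain: ½ k_n (V_GS − V_TN)² = (V_DD − V_GS)/R.
Let x = V_GS − 1.11. Then 27.5 x² + x − 10.09 = 0, giving x = 0.587 V (positive root), so V_GS = 1.7 V.
I_D = (V_DD − V_GS)/R = (11.2 − 1.7) / 16.2 = 0.587 mA.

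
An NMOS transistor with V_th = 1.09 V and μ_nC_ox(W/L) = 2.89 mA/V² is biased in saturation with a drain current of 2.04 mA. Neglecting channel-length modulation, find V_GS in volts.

In saturation I_D = ½ k_n (V_GS − V_th)², so V_GS − V_th = √(2 I_D / k_n) = √(2 × 2.04 / 2.89) = 1.19 V.
V_GS = 1.09 + 1.19 = 2.28 V.

V_GS = 2.28 V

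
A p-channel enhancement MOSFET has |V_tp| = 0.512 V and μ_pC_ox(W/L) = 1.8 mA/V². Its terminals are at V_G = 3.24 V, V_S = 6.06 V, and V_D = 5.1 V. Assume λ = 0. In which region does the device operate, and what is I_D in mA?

Triode; I_D = 3.16 mA

V_SG = V_S − V_G = 6.06 − 3.24 = 2.82 V; V_SD = V_S − V_D = 6.06 − 5.1 = 0.96 V.
V_ov = V_SG − |V_tp| = 2.82 − 0.512 = 2.31 V.
Since V_SD = 0.96 V < V_ov = 2.31 V, the device is in the triode region.
I_D = k_p [V_ov · V_SD − ½ V_SD²] = 1.8 × [2.31 × 0.96 − 0.5 × 0.96²] = 3.16 mA.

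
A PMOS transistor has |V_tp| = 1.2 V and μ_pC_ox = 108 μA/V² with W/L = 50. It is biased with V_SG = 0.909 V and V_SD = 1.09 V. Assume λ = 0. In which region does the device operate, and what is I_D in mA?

V_SG = 0.909 V < |V_tp| = 1.2 V, so the transistor is in cutoff.

Cutoff; I_D = 0 mA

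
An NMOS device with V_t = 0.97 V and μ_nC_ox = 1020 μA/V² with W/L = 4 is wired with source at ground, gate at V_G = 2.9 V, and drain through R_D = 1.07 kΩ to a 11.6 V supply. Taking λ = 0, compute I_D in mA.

I_D = 7.60 mA

V_GS = V_G = 2.9 V, so V_ov = 2.9 − 0.97 = 1.93 V.
k_n = μ_nC_ox · (W/L) = 4.08 mA/V².
Assume saturation: I_D = ½ k_n V_ov² = 0.5 × 4.08 × 1.93² = 7.6 mA, giving V_DS = V_DD − I_D R_D = 11.6 − 7.6 × 1.07 = 3.47 V.
V_DS = 3.47 V ≥ V_ov = 1.93 V, confirming saturation.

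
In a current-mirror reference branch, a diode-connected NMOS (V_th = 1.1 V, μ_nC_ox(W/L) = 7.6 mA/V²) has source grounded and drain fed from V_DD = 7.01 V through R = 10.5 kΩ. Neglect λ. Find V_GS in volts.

With gate tied to drain, V_GS = V_DS ≥ V_GS − V_th, so the device is in saturation.
KCL at the drain: ½ k_n (V_GS − V_th)² = (V_DD − V_GS)/R.
Let x = V_GS − 1.1. Then 39.9 x² + x − 5.91 = 0, giving x = 0.373 V (positive root), so V_GS = 1.47 V.
I_D = (V_DD − V_GS)/R = (7.01 − 1.47) / 10.5 = 0.527 mA.

V_GS = 1.47 V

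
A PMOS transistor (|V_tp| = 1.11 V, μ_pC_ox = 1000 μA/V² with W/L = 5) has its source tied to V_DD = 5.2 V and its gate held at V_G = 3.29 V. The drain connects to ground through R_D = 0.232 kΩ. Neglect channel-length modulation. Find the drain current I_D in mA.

I_D = 1.60 mA

V_SG = V_DD − V_G = 5.2 − 3.29 = 1.91 V, so V_ov = 1.91 − 1.11 = 0.8 V.
k_p = μ_pC_ox · (W/L) = 5 mA/V².
Assume saturation: I_D = ½ k_p V_ov² = 0.5 × 5 × 0.8² = 1.6 mA, giving V_SD = V_DD − I_D R_D = 5.2 − 1.6 × 0.232 = 4.83 V.
V_SD = 4.83 V ≥ V_ov = 0.8 V, confirming saturation.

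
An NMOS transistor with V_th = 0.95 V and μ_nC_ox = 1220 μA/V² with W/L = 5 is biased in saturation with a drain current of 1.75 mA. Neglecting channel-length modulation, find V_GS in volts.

k_n = μ_nC_ox · (W/L) = 6.1 mA/V².
In saturation I_D = ½ k_n (V_GS − V_th)², so V_GS − V_th = √(2 I_D / k_n) = √(2 × 1.75 / 6.1) = 0.757 V.
V_GS = 0.95 + 0.757 = 1.71 V.

V_GS = 1.71 V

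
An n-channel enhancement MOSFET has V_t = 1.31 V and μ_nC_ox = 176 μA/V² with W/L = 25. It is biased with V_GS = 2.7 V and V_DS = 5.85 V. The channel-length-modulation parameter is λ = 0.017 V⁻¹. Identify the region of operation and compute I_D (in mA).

Saturation; I_D = 4.67 mA

k_n = μ_nC_ox · (W/L) = 4.4 mA/V².
V_ov = V_GS − V_t = 2.7 − 1.31 = 1.39 V.
Since V_DS = 5.85 V ≥ V_ov = 1.39 V, the device is in saturation.
I_D = ½ k_n V_ov² (1 + λ V_DS) = 0.5 × 4.4 × 1.39² × (1 + 0.017 × 5.85) = 4.67 mA.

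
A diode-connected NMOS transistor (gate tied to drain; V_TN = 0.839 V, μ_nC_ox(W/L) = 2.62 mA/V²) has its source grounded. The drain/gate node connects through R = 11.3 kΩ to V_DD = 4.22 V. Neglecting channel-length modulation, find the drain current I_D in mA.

With gate tied to drain, V_GS = V_DS ≥ V_GS − V_TN, so the device is in saturation.
KCL at the drain: ½ k_n (V_GS − V_TN)² = (V_DD − V_GS)/R.
Let x = V_GS − 0.839. Then 14.8 x² + x − 3.381 = 0, giving x = 0.445 V (positive root), so V_GS = 1.28 V.
I_D = (V_DD − V_GS)/R = (4.22 − 1.28) / 11.3 = 0.26 mA.

I_D = 0.260 mA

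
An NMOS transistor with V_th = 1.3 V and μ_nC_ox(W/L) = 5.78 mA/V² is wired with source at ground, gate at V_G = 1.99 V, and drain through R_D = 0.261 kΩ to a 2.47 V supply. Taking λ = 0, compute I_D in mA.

I_D = 1.38 mA

V_GS = V_G = 1.99 V, so V_ov = 1.99 − 1.3 = 0.69 V.
Assume saturation: I_D = ½ k_n V_ov² = 0.5 × 5.78 × 0.69² = 1.38 mA, giving V_DS = V_DD − I_D R_D = 2.47 − 1.38 × 0.261 = 2.11 V.
V_DS = 2.11 V ≥ V_ov = 0.69 V, confirming saturation.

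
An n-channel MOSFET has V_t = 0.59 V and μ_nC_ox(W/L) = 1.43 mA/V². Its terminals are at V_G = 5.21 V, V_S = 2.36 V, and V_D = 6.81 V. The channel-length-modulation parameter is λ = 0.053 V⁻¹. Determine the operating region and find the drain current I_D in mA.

V_GS = V_G − V_S = 5.21 − 2.36 = 2.85 V; V_DS = V_D − V_S = 6.81 − 2.36 = 4.45 V.
V_ov = V_GS − V_t = 2.85 − 0.59 = 2.26 V.
Since V_DS = 4.45 V ≥ V_ov = 2.26 V, the device is in saturation.
I_D = ½ k_n V_ov² (1 + λ V_DS) = 0.5 × 1.43 × 2.26² × (1 + 0.053 × 4.45) = 4.51 mA.

Saturation; I_D = 4.51 mA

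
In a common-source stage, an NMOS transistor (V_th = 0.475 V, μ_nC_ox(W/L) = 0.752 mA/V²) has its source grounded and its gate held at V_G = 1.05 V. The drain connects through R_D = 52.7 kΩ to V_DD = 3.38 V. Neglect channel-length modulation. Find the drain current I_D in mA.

I_D = 0.0610 mA

V_GS = V_G = 1.05 V, so V_ov = 1.05 − 0.475 = 0.575 V.
Assume saturation: I_D = ½ k_n V_ov² = 0.5 × 0.752 × 0.575² = 0.124 mA, giving V_DS = V_DD − I_D R_D = 3.38 − 0.124 × 52.7 = -3.17 V.
But -3.17 V < V_ov = 0.575 V, so the device is actually in triode.
In triode I_D = k_n[V_ov V_DS − ½ V_DS²] and I_D = (V_DD − V_DS)/R_D. Equating: 19.8 V_DS² − 23.79 V_DS + 3.38 = 0, giving V_DS = 0.165 V (the root below V_ov).
I_D = (3.38 − 0.165) / 52.7 = 0.061 mA.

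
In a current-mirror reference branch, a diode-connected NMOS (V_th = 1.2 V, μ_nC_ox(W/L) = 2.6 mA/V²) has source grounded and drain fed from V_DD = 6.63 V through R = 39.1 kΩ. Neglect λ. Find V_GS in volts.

With gate tied to drain, V_GS = V_DS ≥ V_GS − V_th, so the device is in saturation.
KCL at the drain: ½ k_n (V_GS − V_th)² = (V_DD − V_GS)/R.
Let x = V_GS − 1.2. Then 50.8 x² + x − 5.43 = 0, giving x = 0.317 V (positive root), so V_GS = 1.52 V.
I_D = (V_DD − V_GS)/R = (6.63 − 1.52) / 39.1 = 0.131 mA.

V_GS = 1.52 V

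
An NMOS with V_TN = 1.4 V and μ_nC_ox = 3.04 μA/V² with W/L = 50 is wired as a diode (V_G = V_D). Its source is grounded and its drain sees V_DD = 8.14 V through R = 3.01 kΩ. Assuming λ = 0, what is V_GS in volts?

V_GS = 5.07 V

With gate tied to drain, V_GS = V_DS ≥ V_GS − V_TN, so the device is in saturation.
k_n = μ_nC_ox · (W/L) = 0.152 mA/V².
KCL at the drain: ½ k_n (V_GS − V_TN)² = (V_DD − V_GS)/R.
Let x = V_GS − 1.4. Then 0.229 x² + x − 6.74 = 0, giving x = 3.67 V (positive root), so V_GS = 5.07 V.
I_D = (V_DD − V_GS)/R = (8.14 − 5.07) / 3.01 = 1.02 mA.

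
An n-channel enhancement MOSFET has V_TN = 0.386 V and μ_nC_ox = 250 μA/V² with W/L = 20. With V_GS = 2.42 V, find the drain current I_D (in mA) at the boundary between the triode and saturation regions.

At the boundary V_DS = V_ov = V_GS − V_TN = 2.42 − 0.386 = 2.03 V.
k_n = μ_nC_ox · (W/L) = 5 mA/V².
I_D = ½ k_n V_ov² = 0.5 × 5 × 2.03² = 10.3 mA.

I_D = 10.3 mA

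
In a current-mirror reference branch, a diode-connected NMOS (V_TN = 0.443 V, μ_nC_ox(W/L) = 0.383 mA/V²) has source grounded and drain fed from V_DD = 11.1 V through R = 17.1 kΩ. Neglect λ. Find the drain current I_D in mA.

With gate tied to drain, V_GS = V_DS ≥ V_GS − V_TN, so the device is in saturation.
KCL at the drain: ½ k_n (V_GS − V_TN)² = (V_DD − V_GS)/R.
Let x = V_GS − 0.443. Then 3.27 x² + x − 10.66 = 0, giving x = 1.66 V (positive root), so V_GS = 2.1 V.
I_D = (V_DD − V_GS)/R = (11.1 − 2.1) / 17.1 = 0.526 mA.

I_D = 0.526 mA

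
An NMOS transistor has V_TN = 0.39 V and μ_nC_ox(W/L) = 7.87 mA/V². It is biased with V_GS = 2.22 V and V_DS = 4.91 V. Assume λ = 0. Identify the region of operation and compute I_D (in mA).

Saturation; I_D = 13.2 mA

V_ov = V_GS − V_TN = 2.22 − 0.39 = 1.83 V.
Since V_DS = 4.91 V ≥ V_ov = 1.83 V, the device is in saturation.
I_D = ½ k_n V_ov² = 0.5 × 7.87 × 1.83² = 13.2 mA.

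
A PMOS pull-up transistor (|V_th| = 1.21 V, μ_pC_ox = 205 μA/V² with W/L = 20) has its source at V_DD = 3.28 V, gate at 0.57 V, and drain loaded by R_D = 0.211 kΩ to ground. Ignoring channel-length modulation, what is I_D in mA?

V_SG = V_DD − V_G = 3.28 − 0.57 = 2.71 V, so V_ov = 2.71 − 1.21 = 1.5 V.
k_p = μ_pC_ox · (W/L) = 4.1 mA/V².
Assume saturation: I_D = ½ k_p V_ov² = 0.5 × 4.1 × 1.5² = 4.61 mA, giving V_SD = V_DD − I_D R_D = 3.28 − 4.61 × 0.211 = 2.31 V.
V_SD = 2.31 V ≥ V_ov = 1.5 V, confirming saturation.

I_D = 4.61 mA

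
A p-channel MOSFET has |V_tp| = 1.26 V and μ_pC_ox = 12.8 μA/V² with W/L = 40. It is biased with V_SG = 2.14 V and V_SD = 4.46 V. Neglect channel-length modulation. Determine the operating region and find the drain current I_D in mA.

Saturation; I_D = 0.198 mA

k_p = μ_pC_ox · (W/L) = 0.512 mA/V².
V_ov = V_SG − |V_tp| = 2.14 − 1.26 = 0.88 V.
Since V_SD = 4.46 V ≥ V_ov = 0.88 V, the device is in saturation.
I_D = ½ k_p V_ov² = 0.5 × 0.512 × 0.88² = 0.198 mA.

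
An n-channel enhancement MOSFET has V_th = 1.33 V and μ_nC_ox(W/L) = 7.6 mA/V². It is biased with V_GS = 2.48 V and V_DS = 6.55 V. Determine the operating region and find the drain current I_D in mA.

V_ov = V_GS − V_th = 2.48 − 1.33 = 1.15 V.
Since V_DS = 6.55 V ≥ V_ov = 1.15 V, the device is in saturation.
I_D = ½ k_n V_ov² = 0.5 × 7.6 × 1.15² = 5.03 mA.

Saturation; I_D = 5.03 mA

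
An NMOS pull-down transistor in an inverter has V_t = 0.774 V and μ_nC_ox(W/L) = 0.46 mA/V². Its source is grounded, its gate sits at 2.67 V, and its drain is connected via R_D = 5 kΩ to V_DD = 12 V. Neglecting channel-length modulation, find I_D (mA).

I_D = 0.827 mA

V_GS = V_G = 2.67 V, so V_ov = 2.67 − 0.774 = 1.9 V.
Assume saturation: I_D = ½ k_n V_ov² = 0.5 × 0.46 × 1.9² = 0.827 mA, giving V_DS = V_DD − I_D R_D = 12 − 0.827 × 5 = 7.87 V.
V_DS = 7.87 V ≥ V_ov = 1.9 V, confirming saturation.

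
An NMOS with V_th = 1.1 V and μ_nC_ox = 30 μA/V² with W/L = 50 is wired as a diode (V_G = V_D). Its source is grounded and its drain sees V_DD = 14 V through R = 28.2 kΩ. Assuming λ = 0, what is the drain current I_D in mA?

I_D = 0.431 mA

With gate tied to drain, V_GS = V_DS ≥ V_GS − V_th, so the device is in saturation.
k_n = μ_nC_ox · (W/L) = 1.5 mA/V².
KCL at the drain: ½ k_n (V_GS − V_th)² = (V_DD − V_GS)/R.
Let x = V_GS − 1.1. Then 21.1 x² + x − 12.9 = 0, giving x = 0.758 V (positive root), so V_GS = 1.86 V.
I_D = (V_DD − V_GS)/R = (14 − 1.86) / 28.2 = 0.431 mA.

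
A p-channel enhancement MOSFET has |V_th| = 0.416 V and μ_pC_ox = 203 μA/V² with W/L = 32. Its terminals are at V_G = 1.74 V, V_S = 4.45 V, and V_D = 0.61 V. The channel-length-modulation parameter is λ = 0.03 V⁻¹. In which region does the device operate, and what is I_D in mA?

V_SG = V_S − V_G = 4.45 − 1.74 = 2.71 V; V_SD = V_S − V_D = 4.45 − 0.61 = 3.84 V.
k_p = μ_pC_ox · (W/L) = 6.496 mA/V².
V_ov = V_SG − |V_th| = 2.71 − 0.416 = 2.29 V.
Since V_SD = 3.84 V ≥ V_ov = 2.29 V, the device is in saturation.
I_D = ½ k_p V_ov² (1 + λ V_SD) = 0.5 × 6.496 × 2.29² × (1 + 0.03 × 3.84) = 19.1 mA.

Saturation; I_D = 19.1 mA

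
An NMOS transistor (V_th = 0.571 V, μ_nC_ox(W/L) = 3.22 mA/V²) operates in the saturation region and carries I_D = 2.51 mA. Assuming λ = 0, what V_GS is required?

In saturation I_D = ½ k_n (V_GS − V_th)², so V_GS − V_th = √(2 I_D / k_n) = √(2 × 2.51 / 3.22) = 1.25 V.
V_GS = 0.571 + 1.25 = 1.82 V.

V_GS = 1.82 V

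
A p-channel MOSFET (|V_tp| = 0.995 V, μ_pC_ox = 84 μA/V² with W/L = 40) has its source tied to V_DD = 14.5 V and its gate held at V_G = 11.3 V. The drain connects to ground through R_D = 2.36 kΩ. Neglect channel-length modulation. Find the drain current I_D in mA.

V_SG = V_DD − V_G = 14.5 − 11.3 = 3.2 V, so V_ov = 3.2 − 0.995 = 2.2 V.
k_p = μ_pC_ox · (W/L) = 3.36 mA/V².
Assume saturation: I_D = ½ k_p V_ov² = 0.5 × 3.36 × 2.2² = 8.17 mA, giving V_SD = V_DD − I_D R_D = 14.5 − 8.17 × 2.36 = -4.78 V.
But -4.78 V < V_ov = 2.2 V, so the device is actually in triode.
In triode I_D = k_p[V_ov V_SD − ½ V_SD²] and I_D = (V_DD − V_SD)/R_D. Equating: 3.96 V_SD² − 18.48 V_SD + 14.5 = 0, giving V_SD = 0.998 V (the root below V_ov).
I_D = (14.5 − 0.998) / 2.36 = 5.72 mA.

I_D = 5.72 mA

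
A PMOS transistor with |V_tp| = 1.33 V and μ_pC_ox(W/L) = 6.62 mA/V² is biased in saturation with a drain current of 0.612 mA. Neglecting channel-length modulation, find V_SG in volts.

In saturation I_D = ½ k_p (V_SG − |V_tp|)², so V_SG − |V_tp| = √(2 I_D / k_p) = √(2 × 0.612 / 6.62) = 0.43 V.
V_SG = 1.33 + 0.43 = 1.76 V.

V_SG = 1.76 V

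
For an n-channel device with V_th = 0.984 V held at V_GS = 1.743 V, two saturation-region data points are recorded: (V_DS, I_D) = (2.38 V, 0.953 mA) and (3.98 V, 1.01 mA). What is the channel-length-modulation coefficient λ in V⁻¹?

λ = 0.0410 V⁻¹

With V_GS fixed, I_D ∝ (1 + λ V_DS) in saturation, so I_D2/I_D1 = (1 + λ V_DS2)/(1 + λ V_DS1).
1.01/0.953 = 1.06 = (1 + 3.98 λ)/(1 + 2.38 λ).
Solving: λ (I_D1 V_DS2 − I_D2 V_DS1) = I_D2 − I_D1, so λ = (1.01 − 0.953) / (0.953 × 3.98 − 1.01 × 2.38) = 0.057 / 1.39 = 0.041 V⁻¹.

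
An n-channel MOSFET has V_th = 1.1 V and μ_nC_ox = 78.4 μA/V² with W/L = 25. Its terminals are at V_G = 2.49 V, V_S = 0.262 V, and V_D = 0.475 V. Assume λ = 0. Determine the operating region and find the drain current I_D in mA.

V_GS = V_G − V_S = 2.49 − 0.262 = 2.23 V; V_DS = V_D − V_S = 0.475 − 0.262 = 0.213 V.
k_n = μ_nC_ox · (W/L) = 1.96 mA/V².
V_ov = V_GS − V_th = 2.23 − 1.1 = 1.13 V.
Since V_DS = 0.213 V < V_ov = 1.13 V, the device is in the triode region.
I_D = k_n [V_ov · V_DS − ½ V_DS²] = 1.96 × [1.13 × 0.213 − 0.5 × 0.213²] = 0.426 mA.

Triode; I_D = 0.426 mA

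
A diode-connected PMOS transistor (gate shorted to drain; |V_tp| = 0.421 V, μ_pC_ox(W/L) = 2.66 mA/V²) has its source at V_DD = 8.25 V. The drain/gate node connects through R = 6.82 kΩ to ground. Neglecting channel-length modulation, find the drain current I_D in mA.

I_D = 1.02 mA

With gate tied to drain, V_SG = V_SD ≥ V_SG − |V_tp|, so the device is in saturation.
KCL at the drain: ½ k_p (V_SG − |V_tp|)² = (V_DD − V_SG)/R.
Let x = V_SG − 0.421. Then 9.07 x² + x − 7.829 = 0, giving x = 0.876 V (positive root), so V_SG = 1.3 V.
I_D = (V_DD − V_SG)/R = (8.25 − 1.3) / 6.82 = 1.02 mA.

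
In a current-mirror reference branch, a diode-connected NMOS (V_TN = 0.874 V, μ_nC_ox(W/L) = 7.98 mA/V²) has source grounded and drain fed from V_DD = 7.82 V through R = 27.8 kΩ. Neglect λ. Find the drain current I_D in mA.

With gate tied to drain, V_GS = V_DS ≥ V_GS − V_TN, so the device is in saturation.
KCL at the drain: ½ k_n (V_GS − V_TN)² = (V_DD − V_GS)/R.
Let x = V_GS − 0.874. Then 111 x² + x − 6.946 = 0, giving x = 0.246 V (positive root), so V_GS = 1.12 V.
I_D = (V_DD − V_GS)/R = (7.82 − 1.12) / 27.8 = 0.241 mA.

I_D = 0.241 mA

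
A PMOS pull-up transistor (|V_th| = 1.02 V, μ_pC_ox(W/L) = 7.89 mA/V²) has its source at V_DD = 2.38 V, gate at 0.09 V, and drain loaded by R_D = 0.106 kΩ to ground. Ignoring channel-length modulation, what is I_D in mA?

V_SG = V_DD − V_G = 2.38 − 0.09 = 2.29 V, so V_ov = 2.29 − 1.02 = 1.27 V.
Assume saturation: I_D = ½ k_p V_ov² = 0.5 × 7.89 × 1.27² = 6.36 mA, giving V_SD = V_DD − I_D R_D = 2.38 − 6.36 × 0.106 = 1.71 V.
V_SD = 1.71 V ≥ V_ov = 1.27 V, confirming saturation.

I_D = 6.36 mA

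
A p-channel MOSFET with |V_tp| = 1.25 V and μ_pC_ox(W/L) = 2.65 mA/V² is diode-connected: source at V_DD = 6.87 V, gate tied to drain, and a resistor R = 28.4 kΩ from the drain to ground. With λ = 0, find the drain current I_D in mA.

With gate tied to drain, V_SG = V_SD ≥ V_SG − |V_tp|, so the device is in saturation.
KCL at the drain: ½ k_p (V_SG − |V_tp|)² = (V_DD − V_SG)/R.
Let x = V_SG − 1.25. Then 37.6 x² + x − 5.62 = 0, giving x = 0.373 V (positive root), so V_SG = 1.62 V.
I_D = (V_DD − V_SG)/R = (6.87 − 1.62) / 28.4 = 0.185 mA.

I_D = 0.185 mA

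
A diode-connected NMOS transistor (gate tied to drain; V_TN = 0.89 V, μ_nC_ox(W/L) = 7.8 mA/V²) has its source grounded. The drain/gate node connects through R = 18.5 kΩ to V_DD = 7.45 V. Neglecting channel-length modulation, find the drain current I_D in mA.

With gate tied to drain, V_GS = V_DS ≥ V_GS − V_TN, so the device is in saturation.
KCL at the drain: ½ k_n (V_GS − V_TN)² = (V_DD − V_GS)/R.
Let x = V_GS − 0.89. Then 72.1 x² + x − 6.56 = 0, giving x = 0.295 V (positive root), so V_GS = 1.18 V.
I_D = (V_DD − V_GS)/R = (7.45 − 1.18) / 18.5 = 0.339 mA.

I_D = 0.339 mA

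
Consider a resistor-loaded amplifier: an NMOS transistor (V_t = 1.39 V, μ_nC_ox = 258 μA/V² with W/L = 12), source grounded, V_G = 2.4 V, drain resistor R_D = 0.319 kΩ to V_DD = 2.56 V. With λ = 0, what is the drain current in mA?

I_D = 1.58 mA

V_GS = V_G = 2.4 V, so V_ov = 2.4 − 1.39 = 1.01 V.
k_n = μ_nC_ox · (W/L) = 3.096 mA/V².
Assume saturation: I_D = ½ k_n V_ov² = 0.5 × 3.096 × 1.01² = 1.58 mA, giving V_DS = V_DD − I_D R_D = 2.56 − 1.58 × 0.319 = 2.06 V.
V_DS = 2.06 V ≥ V_ov = 1.01 V, confirming saturation.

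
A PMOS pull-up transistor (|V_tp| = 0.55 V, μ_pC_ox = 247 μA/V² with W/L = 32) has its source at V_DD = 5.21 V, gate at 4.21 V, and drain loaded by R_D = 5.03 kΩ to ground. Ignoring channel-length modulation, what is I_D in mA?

V_SG = V_DD − V_G = 5.21 − 4.21 = 1 V, so V_ov = 1 − 0.55 = 0.45 V.
k_p = μ_pC_ox · (W/L) = 7.904 mA/V².
Assume saturation: I_D = ½ k_p V_ov² = 0.5 × 7.904 × 0.45² = 0.8 mA, giving V_SD = V_DD − I_D R_D = 5.21 − 0.8 × 5.03 = 1.18 V.
V_SD = 1.18 V ≥ V_ov = 0.45 V, confirming saturation.

I_D = 0.800 mA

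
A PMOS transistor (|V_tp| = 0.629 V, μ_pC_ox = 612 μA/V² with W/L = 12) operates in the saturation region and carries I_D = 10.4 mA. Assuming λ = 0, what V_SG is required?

V_SG = 2.31 V

k_p = μ_pC_ox · (W/L) = 7.344 mA/V².
In saturation I_D = ½ k_p (V_SG − |V_tp|)², so V_SG − |V_tp| = √(2 I_D / k_p) = √(2 × 10.4 / 7.344) = 1.68 V.
V_SG = 0.629 + 1.68 = 2.31 V.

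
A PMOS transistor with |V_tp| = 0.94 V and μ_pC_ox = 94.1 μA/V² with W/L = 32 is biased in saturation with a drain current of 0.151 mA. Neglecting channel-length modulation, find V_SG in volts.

V_SG = 1.26 V

k_p = μ_pC_ox · (W/L) = 3.011 mA/V².
In saturation I_D = ½ k_p (V_SG − |V_tp|)², so V_SG − |V_tp| = √(2 I_D / k_p) = √(2 × 0.151 / 3.011) = 0.317 V.
V_SG = 0.94 + 0.317 = 1.26 V.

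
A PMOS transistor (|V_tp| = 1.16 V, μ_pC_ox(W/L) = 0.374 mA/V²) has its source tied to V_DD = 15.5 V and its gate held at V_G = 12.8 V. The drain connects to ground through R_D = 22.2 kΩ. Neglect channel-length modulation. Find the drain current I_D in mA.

I_D = 0.443 mA

V_SG = V_DD − V_G = 15.5 − 12.8 = 2.7 V, so V_ov = 2.7 − 1.16 = 1.54 V.
Assume saturation: I_D = ½ k_p V_ov² = 0.5 × 0.374 × 1.54² = 0.443 mA, giving V_SD = V_DD − I_D R_D = 15.5 − 0.443 × 22.2 = 5.65 V.
V_SD = 5.65 V ≥ V_ov = 1.54 V, confirming saturation.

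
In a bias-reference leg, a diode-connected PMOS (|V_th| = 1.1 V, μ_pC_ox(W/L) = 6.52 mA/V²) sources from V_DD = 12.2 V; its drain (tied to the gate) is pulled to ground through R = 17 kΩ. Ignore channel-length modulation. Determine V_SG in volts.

V_SG = 1.54 V

With gate tied to drain, V_SG = V_SD ≥ V_SG − |V_th|, so the device is in saturation.
KCL at the drain: ½ k_p (V_SG − |V_th|)² = (V_DD − V_SG)/R.
Let x = V_SG − 1.1. Then 55.4 x² + x − 11.1 = 0, giving x = 0.439 V (positive root), so V_SG = 1.54 V.
I_D = (V_DD − V_SG)/R = (12.2 − 1.54) / 17 = 0.627 mA.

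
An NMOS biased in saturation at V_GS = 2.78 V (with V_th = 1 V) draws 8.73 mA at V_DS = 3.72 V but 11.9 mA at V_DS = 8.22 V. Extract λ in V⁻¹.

λ = 0.115 V⁻¹

With V_GS fixed, I_D ∝ (1 + λ V_DS) in saturation, so I_D2/I_D1 = (1 + λ V_DS2)/(1 + λ V_DS1).
11.9/8.73 = 1.363 = (1 + 8.22 λ)/(1 + 3.72 λ).
Solving: λ (I_D1 V_DS2 − I_D2 V_DS1) = I_D2 − I_D1, so λ = (11.9 − 8.73) / (8.73 × 8.22 − 11.9 × 3.72) = 3.17 / 27.5 = 0.115 V⁻¹.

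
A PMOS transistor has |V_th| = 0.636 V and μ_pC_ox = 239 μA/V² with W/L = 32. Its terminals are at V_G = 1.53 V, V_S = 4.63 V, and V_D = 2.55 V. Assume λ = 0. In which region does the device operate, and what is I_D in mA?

Triode; I_D = 22.7 mA

V_SG = V_S − V_G = 4.63 − 1.53 = 3.1 V; V_SD = V_S − V_D = 4.63 − 2.55 = 2.08 V.
k_p = μ_pC_ox · (W/L) = 7.648 mA/V².
V_ov = V_SG − |V_th| = 3.1 − 0.636 = 2.46 V.
Since V_SD = 2.08 V < V_ov = 2.46 V, the device is in the triode region.
I_D = k_p [V_ov · V_SD − ½ V_SD²] = 7.648 × [2.46 × 2.08 − 0.5 × 2.08²] = 22.7 mA.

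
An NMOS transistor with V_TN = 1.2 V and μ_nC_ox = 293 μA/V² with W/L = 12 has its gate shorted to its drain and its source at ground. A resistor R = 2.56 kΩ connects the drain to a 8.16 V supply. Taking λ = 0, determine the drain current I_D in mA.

I_D = 2.27 mA

With gate tied to drain, V_GS = V_DS ≥ V_GS − V_TN, so the device is in saturation.
k_n = μ_nC_ox · (W/L) = 3.516 mA/V².
KCL at the drain: ½ k_n (V_GS − V_TN)² = (V_DD − V_GS)/R.
Let x = V_GS − 1.2. Then 4.5 x² + x − 6.96 = 0, giving x = 1.14 V (positive root), so V_GS = 2.34 V.
I_D = (V_DD − V_GS)/R = (8.16 − 2.34) / 2.56 = 2.27 mA.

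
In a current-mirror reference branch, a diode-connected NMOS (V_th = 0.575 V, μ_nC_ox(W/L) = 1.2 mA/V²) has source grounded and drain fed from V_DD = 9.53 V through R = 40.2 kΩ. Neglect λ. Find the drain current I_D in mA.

I_D = 0.208 mA

With gate tied to drain, V_GS = V_DS ≥ V_GS − V_th, so the device is in saturation.
KCL at the drain: ½ k_n (V_GS − V_th)² = (V_DD − V_GS)/R.
Let x = V_GS − 0.575. Then 24.1 x² + x − 8.955 = 0, giving x = 0.589 V (positive root), so V_GS = 1.16 V.
I_D = (V_DD − V_GS)/R = (9.53 − 1.16) / 40.2 = 0.208 mA.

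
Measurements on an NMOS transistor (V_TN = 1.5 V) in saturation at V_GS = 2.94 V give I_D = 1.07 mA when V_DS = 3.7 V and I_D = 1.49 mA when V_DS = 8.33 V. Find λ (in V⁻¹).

λ = 0.124 V⁻¹

With V_GS fixed, I_D ∝ (1 + λ V_DS) in saturation, so I_D2/I_D1 = (1 + λ V_DS2)/(1 + λ V_DS1).
1.49/1.07 = 1.393 = (1 + 8.33 λ)/(1 + 3.7 λ).
Solving: λ (I_D1 V_DS2 − I_D2 V_DS1) = I_D2 − I_D1, so λ = (1.49 − 1.07) / (1.07 × 8.33 − 1.49 × 3.7) = 0.42 / 3.4 = 0.124 V⁻¹.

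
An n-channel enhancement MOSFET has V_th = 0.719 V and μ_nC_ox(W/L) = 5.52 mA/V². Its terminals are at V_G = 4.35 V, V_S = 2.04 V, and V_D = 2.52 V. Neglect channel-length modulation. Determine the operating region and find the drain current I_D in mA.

Triode; I_D = 3.58 mA

V_GS = V_G − V_S = 4.35 − 2.04 = 2.31 V; V_DS = V_D − V_S = 2.52 − 2.04 = 0.48 V.
V_ov = V_GS − V_th = 2.31 − 0.719 = 1.59 V.
Since V_DS = 0.48 V < V_ov = 1.59 V, the device is in the triode region.
I_D = k_n [V_ov · V_DS − ½ V_DS²] = 5.52 × [1.59 × 0.48 − 0.5 × 0.48²] = 3.58 mA.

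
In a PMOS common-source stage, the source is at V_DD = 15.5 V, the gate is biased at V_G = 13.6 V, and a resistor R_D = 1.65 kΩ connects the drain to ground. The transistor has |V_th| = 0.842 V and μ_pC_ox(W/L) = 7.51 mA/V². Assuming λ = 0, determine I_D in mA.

V_SG = V_DD − V_G = 15.5 − 13.6 = 1.9 V, so V_ov = 1.9 − 0.842 = 1.06 V.
Assume saturation: I_D = ½ k_p V_ov² = 0.5 × 7.51 × 1.06² = 4.2 mA, giving V_SD = V_DD − I_D R_D = 15.5 − 4.2 × 1.65 = 8.56 V.
V_SD = 8.56 V ≥ V_ov = 1.06 V, confirming saturation.

I_D = 4.20 mA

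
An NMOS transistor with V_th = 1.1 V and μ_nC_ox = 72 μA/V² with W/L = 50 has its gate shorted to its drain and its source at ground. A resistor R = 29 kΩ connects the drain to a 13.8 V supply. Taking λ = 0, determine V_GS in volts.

V_GS = 1.58 V

With gate tied to drain, V_GS = V_DS ≥ V_GS − V_th, so the device is in saturation.
k_n = μ_nC_ox · (W/L) = 3.6 mA/V².
KCL at the drain: ½ k_n (V_GS − V_th)² = (V_DD − V_GS)/R.
Let x = V_GS − 1.1. Then 52.2 x² + x − 12.7 = 0, giving x = 0.484 V (positive root), so V_GS = 1.58 V.
I_D = (V_DD − V_GS)/R = (13.8 − 1.58) / 29 = 0.421 mA.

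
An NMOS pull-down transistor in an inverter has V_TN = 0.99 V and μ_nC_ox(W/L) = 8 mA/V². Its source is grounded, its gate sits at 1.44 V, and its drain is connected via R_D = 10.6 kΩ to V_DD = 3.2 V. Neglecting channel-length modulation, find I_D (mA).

I_D = 0.293 mA

V_GS = V_G = 1.44 V, so V_ov = 1.44 − 0.99 = 0.45 V.
Assume saturation: I_D = ½ k_n V_ov² = 0.5 × 8 × 0.45² = 0.81 mA, giving V_DS = V_DD − I_D R_D = 3.2 − 0.81 × 10.6 = -5.39 V.
But -5.39 V < V_ov = 0.45 V, so the device is actually in triode.
In triode I_D = k_n[V_ov V_DS − ½ V_DS²] and I_D = (V_DD − V_DS)/R_D. Equating: 42.4 V_DS² − 39.16 V_DS + 3.2 = 0, giving V_DS = 0.0906 V (the root below V_ov).
I_D = (3.2 − 0.0906) / 10.6 = 0.293 mA.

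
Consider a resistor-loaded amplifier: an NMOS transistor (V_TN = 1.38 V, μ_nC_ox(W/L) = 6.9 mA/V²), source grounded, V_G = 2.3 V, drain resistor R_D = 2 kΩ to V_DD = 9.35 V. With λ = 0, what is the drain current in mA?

I_D = 2.92 mA

V_GS = V_G = 2.3 V, so V_ov = 2.3 − 1.38 = 0.92 V.
Assume saturation: I_D = ½ k_n V_ov² = 0.5 × 6.9 × 0.92² = 2.92 mA, giving V_DS = V_DD − I_D R_D = 9.35 − 2.92 × 2 = 3.51 V.
V_DS = 3.51 V ≥ V_ov = 0.92 V, confirming saturation.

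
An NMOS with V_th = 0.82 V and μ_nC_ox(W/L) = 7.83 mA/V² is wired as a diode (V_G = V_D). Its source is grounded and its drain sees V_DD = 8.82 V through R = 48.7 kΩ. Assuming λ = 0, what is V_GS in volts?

With gate tied to drain, V_GS = V_DS ≥ V_GS − V_th, so the device is in saturation.
KCL at the drain: ½ k_n (V_GS − V_th)² = (V_DD − V_GS)/R.
Let x = V_GS − 0.82. Then 191 x² + x − 8 = 0, giving x = 0.202 V (positive root), so V_GS = 1.02 V.
I_D = (V_DD − V_GS)/R = (8.82 − 1.02) / 48.7 = 0.16 mA.

V_GS = 1.02 V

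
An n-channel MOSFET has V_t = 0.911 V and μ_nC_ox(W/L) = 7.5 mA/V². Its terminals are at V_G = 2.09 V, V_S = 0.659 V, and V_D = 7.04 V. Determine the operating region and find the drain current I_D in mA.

Saturation; I_D = 1.01 mA

V_GS = V_G − V_S = 2.09 − 0.659 = 1.43 V; V_DS = V_D − V_S = 7.04 − 0.659 = 6.38 V.
V_ov = V_GS − V_t = 1.43 − 0.911 = 0.52 V.
Since V_DS = 6.38 V ≥ V_ov = 0.52 V, the device is in saturation.
I_D = ½ k_n V_ov² = 0.5 × 7.5 × 0.52² = 1.01 mA.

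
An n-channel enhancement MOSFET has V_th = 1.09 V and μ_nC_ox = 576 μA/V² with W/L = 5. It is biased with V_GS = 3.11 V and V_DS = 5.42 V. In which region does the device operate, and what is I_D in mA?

Saturation; I_D = 5.88 mA

k_n = μ_nC_ox · (W/L) = 2.88 mA/V².
V_ov = V_GS − V_th = 3.11 − 1.09 = 2.02 V.
Since V_DS = 5.42 V ≥ V_ov = 2.02 V, the device is in saturation.
I_D = ½ k_n V_ov² = 0.5 × 2.88 × 2.02² = 5.88 mA.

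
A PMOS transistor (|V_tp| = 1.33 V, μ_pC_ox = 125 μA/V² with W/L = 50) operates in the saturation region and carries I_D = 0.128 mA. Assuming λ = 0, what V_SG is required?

k_p = μ_pC_ox · (W/L) = 6.25 mA/V².
In saturation I_D = ½ k_p (V_SG − |V_tp|)², so V_SG − |V_tp| = √(2 I_D / k_p) = √(2 × 0.128 / 6.25) = 0.202 V.
V_SG = 1.33 + 0.202 = 1.53 V.

V_SG = 1.53 V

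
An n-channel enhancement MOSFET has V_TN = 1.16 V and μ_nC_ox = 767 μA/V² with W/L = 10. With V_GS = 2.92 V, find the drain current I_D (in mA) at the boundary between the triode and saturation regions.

At the boundary V_DS = V_ov = V_GS − V_TN = 2.92 − 1.16 = 1.76 V.
k_n = μ_nC_ox · (W/L) = 7.67 mA/V².
I_D = ½ k_n V_ov² = 0.5 × 7.67 × 1.76² = 11.9 mA.

I_D = 11.9 mA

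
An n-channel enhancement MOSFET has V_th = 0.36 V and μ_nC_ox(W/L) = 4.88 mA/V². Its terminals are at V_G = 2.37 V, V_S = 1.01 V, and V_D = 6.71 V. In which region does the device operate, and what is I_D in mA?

V_GS = V_G − V_S = 2.37 − 1.01 = 1.36 V; V_DS = V_D − V_S = 6.71 − 1.01 = 5.7 V.
V_ov = V_GS − V_th = 1.36 − 0.36 = 1 V.
Since V_DS = 5.7 V ≥ V_ov = 1 V, the device is in saturation.
I_D = ½ k_n V_ov² = 0.5 × 4.88 × 1² = 2.44 mA.

Saturation; I_D = 2.44 mA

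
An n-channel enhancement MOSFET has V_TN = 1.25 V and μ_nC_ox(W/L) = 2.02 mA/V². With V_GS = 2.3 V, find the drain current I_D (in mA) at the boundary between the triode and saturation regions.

At the boundary V_DS = V_ov = V_GS − V_TN = 2.3 − 1.25 = 1.05 V.
I_D = ½ k_n V_ov² = 0.5 × 2.02 × 1.05² = 1.11 mA.

I_D = 1.11 mA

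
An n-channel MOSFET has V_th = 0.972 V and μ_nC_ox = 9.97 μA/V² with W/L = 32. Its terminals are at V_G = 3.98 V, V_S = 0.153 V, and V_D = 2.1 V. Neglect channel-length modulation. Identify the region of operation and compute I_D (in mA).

V_GS = V_G − V_S = 3.98 − 0.153 = 3.83 V; V_DS = V_D − V_S = 2.1 − 0.153 = 1.95 V.
k_n = μ_nC_ox · (W/L) = 0.319 mA/V².
V_ov = V_GS − V_th = 3.83 − 0.972 = 2.85 V.
Since V_DS = 1.95 V < V_ov = 2.85 V, the device is in the triode region.
I_D = k_n [V_ov · V_DS − ½ V_DS²] = 0.319 × [2.85 × 1.95 − 0.5 × 1.95²] = 1.17 mA.

Triode; I_D = 1.17 mA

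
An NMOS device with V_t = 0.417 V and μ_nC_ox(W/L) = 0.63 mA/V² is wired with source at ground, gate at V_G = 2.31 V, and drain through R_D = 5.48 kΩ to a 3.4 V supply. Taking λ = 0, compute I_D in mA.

V_GS = V_G = 2.31 V, so V_ov = 2.31 − 0.417 = 1.89 V.
Assume saturation: I_D = ½ k_n V_ov² = 0.5 × 0.63 × 1.89² = 1.13 mA, giving V_DS = V_DD − I_D R_D = 3.4 − 1.13 × 5.48 = -2.79 V.
But -2.79 V < V_ov = 1.89 V, so the device is actually in triode.
In triode I_D = k_n[V_ov V_DS − ½ V_DS²] and I_D = (V_DD − V_DS)/R_D. Equating: 1.73 V_DS² − 7.535 V_DS + 3.4 = 0, giving V_DS = 0.511 V (the root below V_ov).
I_D = (3.4 − 0.511) / 5.48 = 0.527 mA.

I_D = 0.527 mA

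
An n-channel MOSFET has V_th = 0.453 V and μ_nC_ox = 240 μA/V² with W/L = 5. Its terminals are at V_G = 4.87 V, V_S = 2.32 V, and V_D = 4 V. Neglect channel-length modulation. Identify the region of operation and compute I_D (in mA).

Triode; I_D = 2.53 mA

V_GS = V_G − V_S = 4.87 − 2.32 = 2.55 V; V_DS = V_D − V_S = 4 − 2.32 = 1.68 V.
k_n = μ_nC_ox · (W/L) = 1.2 mA/V².
V_ov = V_GS − V_th = 2.55 − 0.453 = 2.1 V.
Since V_DS = 1.68 V < V_ov = 2.1 V, the device is in the triode region.
I_D = k_n [V_ov · V_DS − ½ V_DS²] = 1.2 × [2.1 × 1.68 − 0.5 × 1.68²] = 2.53 mA.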